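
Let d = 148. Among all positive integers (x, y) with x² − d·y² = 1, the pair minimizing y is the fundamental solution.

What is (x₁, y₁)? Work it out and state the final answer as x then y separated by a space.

√148 → a₀=12, period (6,24); ℓ=2 even so k=1
a_0=12:  p_0=12·1+0=12,  q_0=12·0+1=1
a_1=6:  p_1=6·12+1=73,  q_1=6·1+0=6
(x₁, y₁) = (73, 6);  73² − 148·6² = 1 ✓

73 6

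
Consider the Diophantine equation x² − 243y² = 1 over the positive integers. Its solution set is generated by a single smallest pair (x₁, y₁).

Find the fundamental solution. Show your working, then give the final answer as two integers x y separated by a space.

d=243: √d = [15; 1,1,2,3,15,3,2,1,1,30] (ℓ=10, even), read p_9/q_9
a_0=15:  p_0=15·1+0=15,  q_0=15·0+1=1
…
a_2=1:  p_2=1·16+15=31,  q_2=1·1+1=2
a_3=2:  p_3=2·31+16=78,  q_3=2·2+1=5
a_4=3:  p_4=3·78+31=265,  q_4=3·5+2=17
…
a_8=1:  p_8=1·28901+12424=41325,  q_8=1·1854+797=2651
a_9=1:  p_9=1·41325+28901=70226,  q_9=1·2651+1854=4505
(x₁, y₁) = (70226, 4505);  70226² − 243·4505² = 1 ✓

70226 4505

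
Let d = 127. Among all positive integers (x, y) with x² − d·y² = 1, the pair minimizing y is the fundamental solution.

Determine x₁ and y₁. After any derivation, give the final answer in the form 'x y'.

√127 → a₀=11, period (3,1,2,2,7,11,7,2,2,1,3,22); ℓ=12 even so k=11
a_0=11:  p_0=11·1+0=11,  q_0=11·0+1=1
…
a_4=2:  p_4=2·124+45=293,  q_4=2·11+4=26
a_5=7:  p_5=7·293+124=2175,  q_5=7·26+11=193
…
a_10=1:  p_10=1·906941+367620=1274561,  q_10=1·80478+32621=113099
a_11=3:  p_11=3·1274561+906941=4730624,  q_11=3·113099+80478=419775
→ (4730624, 419775).  Check: 4730624²=22378803429376, 127·419775²=22378803429375, difference 1.

4730624 419775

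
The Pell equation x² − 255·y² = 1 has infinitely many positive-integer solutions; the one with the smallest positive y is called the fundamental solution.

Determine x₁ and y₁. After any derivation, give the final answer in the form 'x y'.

√255 = [15; 1,30, …], period ℓ=2 (even) → k=1
k=0  a_k=15  p_k/q_k = 15/1
k=1  a_k=1  p_k/q_k = 16/1
fundamental: x₁=16, y₁=1  (since 256 − 255·1 = 1)

16 1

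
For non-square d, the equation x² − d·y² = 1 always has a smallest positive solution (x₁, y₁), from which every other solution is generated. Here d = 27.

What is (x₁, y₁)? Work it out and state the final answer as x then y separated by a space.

26 5

[5; 5,10] for √27; ℓ=2 ⇒ convergent index 1
a_0=5:  p_0=5·1+0=5,  q_0=5·0+1=1
a_1=5:  p_1=5·5+1=26,  q_1=5·1+0=5
fundamental: x₁=26, y₁=5  (since 676 − 27·25 = 1)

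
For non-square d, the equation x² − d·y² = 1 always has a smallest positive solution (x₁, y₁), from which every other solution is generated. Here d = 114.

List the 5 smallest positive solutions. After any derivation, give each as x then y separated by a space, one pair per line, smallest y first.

1025 96
2101249 196800
4307559425 403439904
8830494720001 827051606400
18102509868442625 1695455389680096

√114 = [10; 1,2,10,2,1,20, …], period ℓ=6 (even) → k=5
a_0=10:  p_0=10·1+0=10,  q_0=10·0+1=1
a_1=1:  p_1=1·10+1=11,  q_1=1·1+0=1
a_2=2:  p_2=2·11+10=32,  q_2=2·1+1=3
…
a_4=2:  p_4=2·331+32=694,  q_4=2·31+3=65
a_5=1:  p_5=1·694+331=1025,  q_5=1·65+31=96
→ (1025, 96).  Check: 1025²=1050625, 114·96²=1050624, difference 1.
k=2:  x_2 = 1025·1025+114·96·96 = 2101249,  y_2 = 1025·96+96·1025 = 196800
k=3:  x_3 = 1025·2101249+114·96·196800 = 4307559425,  y_3 = 1025·196800+96·2101249 = 403439904
k=4:  x_4 = 1025·4307559425+114·96·403439904 = 8830494720001,  y_4 = 1025·403439904+96·4307559425 = 827051606400
k=5:  x_5 = 1025·8830494720001+114·96·827051606400 = 18102509868442625,  y_5 = 1025·827051606400+96·8830494720001 = 1695455389680096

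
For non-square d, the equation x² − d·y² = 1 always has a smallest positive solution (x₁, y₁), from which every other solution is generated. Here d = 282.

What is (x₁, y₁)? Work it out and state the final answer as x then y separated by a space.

2351 140

d=282: √d = [16; 1,3,1,4,1,3,1,32] (ℓ=8, even), read p_7/q_7
a_0=16:  p_0=16·1+0=16,  q_0=16·0+1=1
a_1=1:  p_1=1·16+1=17,  q_1=1·1+0=1
a_2=3:  p_2=3·17+16=67,  q_2=3·1+1=4
…
a_6=3:  p_6=3·487+403=1864,  q_6=3·29+24=111
a_7=1:  p_7=1·1864+487=2351,  q_7=1·111+29=140
fundamental: x₁=2351, y₁=140  (since 5527201 − 282·19600 = 1)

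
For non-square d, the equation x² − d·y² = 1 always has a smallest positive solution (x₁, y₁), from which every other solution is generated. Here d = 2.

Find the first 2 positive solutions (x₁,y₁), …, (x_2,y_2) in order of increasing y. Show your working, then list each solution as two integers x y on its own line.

[1; 2] for √2; ℓ=1 ⇒ convergent index 1
k=0  a_k=1  p_k/q_k = 1/1
k=1  a_k=2  p_k/q_k = 3/2
→ (3, 2).  Check: 3²=9, 2·2²=8, difference 1.
k=2:  x_2 = 3·3+2·2·2 = 17,  y_2 = 3·2+2·3 = 12

3 2
17 12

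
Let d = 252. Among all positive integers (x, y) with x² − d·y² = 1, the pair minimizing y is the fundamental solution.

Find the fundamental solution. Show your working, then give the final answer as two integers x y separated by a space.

[15; 1,6,1,30] for √252; ℓ=4 ⇒ convergent index 3
step 0: (15, 1)  from 15·(1,0) + (0,1)
step 1: (16, 1)  from 1·(15,1) + (1,0)
step 2: (111, 7)  from 6·(16,1) + (15,1)
step 3: (127, 8)  from 1·(111,7) + (16,1)
fundamental: x₁=127, y₁=8  (since 16129 − 252·64 = 1)

127 8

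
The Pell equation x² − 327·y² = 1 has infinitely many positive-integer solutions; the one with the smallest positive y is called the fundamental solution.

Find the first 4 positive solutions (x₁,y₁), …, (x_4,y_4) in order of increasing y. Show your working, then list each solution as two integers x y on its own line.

217 12
94177 5208
40872601 2260260
17738614657 980947632

[18; 12,36] for √327; ℓ=2 ⇒ convergent index 1
k=0  a_k=18  p_k/q_k = 18/1
k=1  a_k=12  p_k/q_k = 217/12
(x₁, y₁) = (217, 12);  217² − 327·12² = 1 ✓
n=2: (217,12)∘(217,12) = (217·217+327·12·12, 217·12+12·217) = (94177,5208)
n=3: (94177,5208)∘(217,12) = (217·94177+327·12·5208, 217·5208+12·94177) = (40872601,2260260)
n=4: (40872601,2260260)∘(217,12) = (217·40872601+327·12·2260260, 217·2260260+12·40872601) = (17738614657,980947632)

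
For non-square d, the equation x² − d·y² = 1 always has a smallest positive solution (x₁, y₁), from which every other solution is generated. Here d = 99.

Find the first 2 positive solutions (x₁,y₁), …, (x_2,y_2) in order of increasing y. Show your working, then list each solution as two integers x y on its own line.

[9; 1,18] for √99; ℓ=2 ⇒ convergent index 1
step 0: (9, 1)  from 9·(1,0) + (0,1)
step 1: (10, 1)  from 1·(9,1) + (1,0)
(x₁, y₁) = (10, 1);  10² − 99·1² = 1 ✓
(x_2, y_2) = (10·10 + 99·1·1, 10·1 + 1·10) = (199, 20)

10 1
199 20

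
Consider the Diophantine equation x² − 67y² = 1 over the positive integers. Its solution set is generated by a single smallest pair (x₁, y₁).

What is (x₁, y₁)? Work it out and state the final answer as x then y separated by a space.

48842 5967

√67 → a₀=8, period (5,2,1,1,7,1,1,2,5,16); ℓ=10 even so k=9
i=0: a=8 ⇒ p=8, q=1
i=1: a=5 ⇒ p=41, q=5
i=2: a=2 ⇒ p=90, q=11
i=3: a=1 ⇒ p=131, q=16
…
i=5: a=7 ⇒ p=1678, q=205
i=6: a=1 ⇒ p=1899, q=232
…
i=8: a=2 ⇒ p=9053, q=1106
i=9: a=5 ⇒ p=48842, q=5967
→ (48842, 5967).  Check: 48842²=2385540964, 67·5967²=2385540963, difference 1.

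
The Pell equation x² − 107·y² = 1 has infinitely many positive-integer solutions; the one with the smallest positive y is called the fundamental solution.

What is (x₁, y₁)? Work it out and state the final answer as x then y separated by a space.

√107 → a₀=10, period (2,1,9,1,2,20); ℓ=6 even so k=5
step 0: (10, 1)  from 10·(1,0) + (0,1)
…
step 4: (331, 32)  from 1·(300,29) + (31,3)
step 5: (962, 93)  from 2·(331,32) + (300,29)
fundamental: x₁=962, y₁=93  (since 925444 − 107·8649 = 1)

962 93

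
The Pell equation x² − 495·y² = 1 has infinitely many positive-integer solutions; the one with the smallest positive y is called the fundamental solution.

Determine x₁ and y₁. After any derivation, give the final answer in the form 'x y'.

89 4

√495 = [22; 4,44, …], period ℓ=2 (even) → k=1
step 0: (22, 1)  from 22·(1,0) + (0,1)
step 1: (89, 4)  from 4·(22,1) + (1,0)
fundamental: x₁=89, y₁=4  (since 7921 − 495·16 = 1)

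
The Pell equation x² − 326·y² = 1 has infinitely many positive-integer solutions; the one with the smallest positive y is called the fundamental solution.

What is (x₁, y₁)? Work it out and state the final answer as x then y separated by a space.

[18; 18,36] for √326; ℓ=2 ⇒ convergent index 1
a_0=18:  p_0=18·1+0=18,  q_0=18·0+1=1
a_1=18:  p_1=18·18+1=325,  q_1=18·1+0=18
→ (325, 18).  Check: 325²=105625, 326·18²=105624, difference 1.

325 18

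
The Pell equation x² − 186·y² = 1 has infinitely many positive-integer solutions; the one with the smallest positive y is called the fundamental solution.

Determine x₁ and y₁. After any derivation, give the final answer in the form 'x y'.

√186 = [13; 1,1,1,3,4,3,1,1,1,26, …], period ℓ=10 (even) → k=9
step 0: (13, 1)  from 13·(1,0) + (0,1)
…
step 7: (2714, 199)  from 1·(2073,152) + (641,47)
step 8: (4787, 351)  from 1·(2714,199) + (2073,152)
step 9: (7501, 550)  from 1·(4787,351) + (2714,199)
(x₁, y₁) = (7501, 550);  7501² − 186·550² = 1 ✓

7501 550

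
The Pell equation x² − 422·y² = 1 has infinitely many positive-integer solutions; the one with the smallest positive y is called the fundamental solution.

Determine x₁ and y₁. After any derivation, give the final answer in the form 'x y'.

7022501 341850

√422 → a₀=20, period (1,1,5,2,1,…,1,1,40); ℓ=14 even so k=13
step 0: (20, 1)  from 20·(1,0) + (0,1)
…
step 5: (719, 35)  from 1·(493,24) + (226,11)
step 6: (2650, 129)  from 3·(719,35) + (493,24)
…
step 9: (217526, 10589)  from 1·(163807,7974) + (53719,2615)
step 10: (598859, 29152)  from 2·(217526,10589) + (163807,7974)
step 11: (3211821, 156349)  from 5·(598859,29152) + (217526,10589)
step 12: (3810680, 185501)  from 1·(3211821,156349) + (598859,29152)
step 13: (7022501, 341850)  from 1·(3810680,185501) + (3211821,156349)
fundamental: x₁=7022501, y₁=341850  (since 49315520295001 − 422·116861422500 = 1)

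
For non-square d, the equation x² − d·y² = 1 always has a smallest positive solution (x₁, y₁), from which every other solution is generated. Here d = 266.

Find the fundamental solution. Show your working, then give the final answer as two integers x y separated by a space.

√266 = [16; 3,4,3,32, …], period ℓ=4 (even) → k=3
i=0: a=16 ⇒ p=16, q=1
i=1: a=3 ⇒ p=49, q=3
i=2: a=4 ⇒ p=212, q=13
i=3: a=3 ⇒ p=685, q=42
(x₁, y₁) = (685, 42);  685² − 266·42² = 1 ✓

685 42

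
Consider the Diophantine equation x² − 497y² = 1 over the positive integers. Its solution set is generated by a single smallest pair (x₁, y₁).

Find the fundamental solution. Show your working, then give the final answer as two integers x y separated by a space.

1201887 53912

[22; 3,2,2,5,6,5,2,2,3,44] for √497; ℓ=10 ⇒ convergent index 9
a_0=22:  p_0=22·1+0=22,  q_0=22·0+1=1
a_1=3:  p_1=3·22+1=67,  q_1=3·1+0=3
…
a_8=2:  p_8=2·143637+65476=352750,  q_8=2·6443+2937=15823
a_9=3:  p_9=3·352750+143637=1201887,  q_9=3·15823+6443=53912
(x₁, y₁) = (1201887, 53912);  1201887² − 497·53912² = 1 ✓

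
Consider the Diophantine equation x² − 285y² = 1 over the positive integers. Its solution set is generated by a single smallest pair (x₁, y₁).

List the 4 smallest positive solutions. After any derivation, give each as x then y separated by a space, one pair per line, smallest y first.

2431 144
11819521 700128
57466508671 3404022192
279402153338881 16550355197376

[16; 1,7,2,7,1,32] for √285; ℓ=6 ⇒ convergent index 5
i=0: a=16 ⇒ p=16, q=1
…
i=4: a=7 ⇒ p=2144, q=127
i=5: a=1 ⇒ p=2431, q=144
fundamental: x₁=2431, y₁=144  (since 5909761 − 285·20736 = 1)
n=2: (2431,144)∘(2431,144) = (2431·2431+285·144·144, 2431·144+144·2431) = (11819521,700128)
n=3: (11819521,700128)∘(2431,144) = (2431·11819521+285·144·700128, 2431·700128+144·11819521) = (57466508671,3404022192)
n=4: (57466508671,3404022192)∘(2431,144) = (2431·57466508671+285·144·3404022192, 2431·3404022192+144·57466508671) = (279402153338881,16550355197376)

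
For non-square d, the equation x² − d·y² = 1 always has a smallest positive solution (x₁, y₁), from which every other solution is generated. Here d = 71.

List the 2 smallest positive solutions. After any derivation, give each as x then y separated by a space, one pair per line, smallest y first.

√71 = [8; 2,2,1,7,1,2,2,16, …], period ℓ=8 (even) → k=7
k=0  a_k=8  p_k/q_k = 8/1
…
k=2  a_k=2  p_k/q_k = 42/5
…
k=6  a_k=2  p_k/q_k = 1483/176
k=7  a_k=2  p_k/q_k = 3480/413
→ (3480, 413).  Check: 3480²=12110400, 71·413²=12110399, difference 1.
(x_2, y_2) = (3480·3480 + 71·413·413, 3480·413 + 413·3480) = (24220799, 2874480)

3480 413
24220799 2874480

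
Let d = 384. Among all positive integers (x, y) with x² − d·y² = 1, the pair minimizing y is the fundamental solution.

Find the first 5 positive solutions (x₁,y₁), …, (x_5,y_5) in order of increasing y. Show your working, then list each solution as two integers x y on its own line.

√384 → a₀=19, period (1,1,2,9,2,1,1,38); ℓ=8 even so k=7
k=0  a_k=19  p_k/q_k = 19/1
…
k=2  a_k=1  p_k/q_k = 39/2
k=3  a_k=2  p_k/q_k = 98/5
k=4  a_k=9  p_k/q_k = 921/47
k=5  a_k=2  p_k/q_k = 1940/99
k=6  a_k=1  p_k/q_k = 2861/146
k=7  a_k=1  p_k/q_k = 4801/245
(x₁, y₁) = (4801, 245);  4801² − 384·245² = 1 ✓
(4801+245√384)^2 = 46099201 + 2352490√384
(4801+245√384)^3 = 442644523201 + 22588608735√384
(4801+245√384)^4 = 4250272665676801 + 216895818720980√384
(4801+245√384)^5 = 40811117693184120001 + 2082633628770241225√384

4801 245
46099201 2352490
442644523201 22588608735
4250272665676801 216895818720980
40811117693184120001 2082633628770241225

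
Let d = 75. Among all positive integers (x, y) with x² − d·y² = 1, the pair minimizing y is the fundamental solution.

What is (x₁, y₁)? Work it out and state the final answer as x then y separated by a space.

26 3

√75 = [8; 1,1,1,16, …], period ℓ=4 (even) → k=3
k=0  a_k=8  p_k/q_k = 8/1
k=1  a_k=1  p_k/q_k = 9/1
k=2  a_k=1  p_k/q_k = 17/2
k=3  a_k=1  p_k/q_k = 26/3
(x₁, y₁) = (26, 3);  26² − 75·3² = 1 ✓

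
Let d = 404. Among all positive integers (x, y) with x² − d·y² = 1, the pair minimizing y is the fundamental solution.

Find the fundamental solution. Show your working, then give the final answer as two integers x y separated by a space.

[20; 10,40] for √404; ℓ=2 ⇒ convergent index 1
k=0  a_k=20  p_k/q_k = 20/1
k=1  a_k=10  p_k/q_k = 201/10
fundamental: x₁=201, y₁=10  (since 40401 − 404·100 = 1)

201 10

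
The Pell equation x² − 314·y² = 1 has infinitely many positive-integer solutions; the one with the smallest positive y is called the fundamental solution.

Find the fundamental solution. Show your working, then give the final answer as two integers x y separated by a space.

[17; 1,2,1,1,2,1,34] for √314; ℓ=7 ⇒ convergent index 13
a_0=17:  p_0=17·1+0=17,  q_0=17·0+1=1
a_1=1:  p_1=1·17+1=18,  q_1=1·1+0=1
a_2=2:  p_2=2·18+17=53,  q_2=2·1+1=3
a_3=1:  p_3=1·53+18=71,  q_3=1·3+1=4
a_4=1:  p_4=1·71+53=124,  q_4=1·4+3=7
a_5=2:  p_5=2·124+71=319,  q_5=2·7+4=18
a_6=1:  p_6=1·319+124=443,  q_6=1·18+7=25
a_7=34:  p_7=34·443+319=15381,  q_7=34·25+18=868
a_8=1:  p_8=1·15381+443=15824,  q_8=1·868+25=893
a_9=2:  p_9=2·15824+15381=47029,  q_9=2·893+868=2654
a_10=1:  p_10=1·47029+15824=62853,  q_10=1·2654+893=3547
a_11=1:  p_11=1·62853+47029=109882,  q_11=1·3547+2654=6201
a_12=2:  p_12=2·109882+62853=282617,  q_12=2·6201+3547=15949
a_13=1:  p_13=1·282617+109882=392499,  q_13=1·15949+6201=22150
(x₁, y₁) = (392499, 22150);  392499² − 314·22150² = 1 ✓

392499 22150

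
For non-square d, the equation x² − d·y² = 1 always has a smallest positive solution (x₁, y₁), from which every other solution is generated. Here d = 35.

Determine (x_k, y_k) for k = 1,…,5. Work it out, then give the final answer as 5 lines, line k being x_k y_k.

6 1
71 12
846 143
10081 1704
120126 20305

[5; 1,10] for √35; ℓ=2 ⇒ convergent index 1
a_0=5:  p_0=5·1+0=5,  q_0=5·0+1=1
a_1=1:  p_1=1·5+1=6,  q_1=1·1+0=1
(x₁, y₁) = (6, 1);  6² − 35·1² = 1 ✓
(6+1√35)^2 = 71 + 12√35
(6+1√35)^3 = 846 + 143√35
(6+1√35)^4 = 10081 + 1704√35
(6+1√35)^5 = 120126 + 20305√35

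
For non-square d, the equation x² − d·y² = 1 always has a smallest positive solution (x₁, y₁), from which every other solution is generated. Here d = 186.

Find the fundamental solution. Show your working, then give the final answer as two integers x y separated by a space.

d=186: √d = [13; 1,1,1,3,4,3,1,1,1,26] (ℓ=10, even), read p_9/q_9
step 0: (13, 1)  from 13·(1,0) + (0,1)
…
step 6: (2073, 152)  from 3·(641,47) + (150,11)
step 7: (2714, 199)  from 1·(2073,152) + (641,47)
step 8: (4787, 351)  from 1·(2714,199) + (2073,152)
step 9: (7501, 550)  from 1·(4787,351) + (2714,199)
fundamental: x₁=7501, y₁=550  (since 56265001 − 186·302500 = 1)

7501 550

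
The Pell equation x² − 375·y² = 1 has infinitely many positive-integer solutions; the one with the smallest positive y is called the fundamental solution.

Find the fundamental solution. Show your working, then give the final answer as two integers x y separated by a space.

√375 → a₀=19, period (2,1,2,1,5,1,2,1,2,38); ℓ=10 even so k=9
step 0: (19, 1)  from 19·(1,0) + (0,1)
step 1: (39, 2)  from 2·(19,1) + (1,0)
…
step 3: (155, 8)  from 2·(58,3) + (39,2)
step 4: (213, 11)  from 1·(155,8) + (58,3)
step 5: (1220, 63)  from 5·(213,11) + (155,8)
step 6: (1433, 74)  from 1·(1220,63) + (213,11)
step 7: (4086, 211)  from 2·(1433,74) + (1220,63)
step 8: (5519, 285)  from 1·(4086,211) + (1433,74)
step 9: (15124, 781)  from 2·(5519,285) + (4086,211)
(x₁, y₁) = (15124, 781);  15124² − 375·781² = 1 ✓

15124 781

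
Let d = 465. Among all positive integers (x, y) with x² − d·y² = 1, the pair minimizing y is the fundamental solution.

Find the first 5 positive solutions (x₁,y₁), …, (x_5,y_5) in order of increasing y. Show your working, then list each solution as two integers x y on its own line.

√465 = [21; 1,1,3,2,2,2,3,1,1,42, …], period ℓ=10 (even) → k=9
step 0: (21, 1)  from 21·(1,0) + (0,1)
step 1: (22, 1)  from 1·(21,1) + (1,0)
step 2: (43, 2)  from 1·(22,1) + (21,1)
step 3: (151, 7)  from 3·(43,2) + (22,1)
…
step 5: (841, 39)  from 2·(345,16) + (151,7)
step 6: (2027, 94)  from 2·(841,39) + (345,16)
step 7: (6922, 321)  from 3·(2027,94) + (841,39)
step 8: (8949, 415)  from 1·(6922,321) + (2027,94)
step 9: (15871, 736)  from 1·(8949,415) + (6922,321)
fundamental: x₁=15871, y₁=736  (since 251888641 − 465·541696 = 1)
k=2:  x_2 = 15871·15871+465·736·736 = 503777281,  y_2 = 15871·736+736·15871 = 23362112
k=3:  x_3 = 15871·503777281+465·736·23362112 = 15990898437631,  y_3 = 15871·23362112+736·503777281 = 741560158368
k=4:  x_4 = 15871·15990898437631+465·736·741560158368 = 507583097703505921,  y_4 = 15871·741560158368+736·15990898437631 = 23538602523554944
k=5:  x_5 = 15871·507583097703505921+465·736·23538602523554944 = 16111702671313786506751,  y_5 = 15871·23538602523554944+736·507583097703505921 = 747162320561120874080

15871 736
503777281 23362112
15990898437631 741560158368
507583097703505921 23538602523554944
16111702671313786506751 747162320561120874080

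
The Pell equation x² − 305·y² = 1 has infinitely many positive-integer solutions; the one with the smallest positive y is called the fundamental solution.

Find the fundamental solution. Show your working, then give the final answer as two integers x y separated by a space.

[17; 2,6,2,34] for √305; ℓ=4 ⇒ convergent index 3
k=0  a_k=17  p_k/q_k = 17/1
k=1  a_k=2  p_k/q_k = 35/2
k=2  a_k=6  p_k/q_k = 227/13
k=3  a_k=2  p_k/q_k = 489/28
→ (489, 28).  Check: 489²=239121, 305·28²=239120, difference 1.

489 28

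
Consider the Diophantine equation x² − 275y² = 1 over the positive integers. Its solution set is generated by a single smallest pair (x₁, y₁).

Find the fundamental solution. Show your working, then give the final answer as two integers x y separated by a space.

199 12

[16; 1,1,2,1,1,32] for √275; ℓ=6 ⇒ convergent index 5
i=0: a=16 ⇒ p=16, q=1
i=1: a=1 ⇒ p=17, q=1
…
i=3: a=2 ⇒ p=83, q=5
i=4: a=1 ⇒ p=116, q=7
i=5: a=1 ⇒ p=199, q=12
→ (199, 12).  Check: 199²=39601, 275·12²=39600, difference 1.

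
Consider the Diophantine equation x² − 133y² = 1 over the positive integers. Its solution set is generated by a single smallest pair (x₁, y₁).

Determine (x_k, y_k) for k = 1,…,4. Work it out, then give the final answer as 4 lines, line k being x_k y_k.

d=133: √d = [11; 1,1,7,5,1,…,1,1,22] (ℓ=16, even), read p_15/q_15
a_0=11:  p_0=11·1+0=11,  q_0=11·0+1=1
a_1=1:  p_1=1·11+1=12,  q_1=1·1+0=1
…
a_3=7:  p_3=7·23+12=173,  q_3=7·2+1=15
…
a_6=1:  p_6=1·1061+888=1949,  q_6=1·92+77=169
a_7=1:  p_7=1·1949+1061=3010,  q_7=1·169+92=261
a_8=2:  p_8=2·3010+1949=7969,  q_8=2·261+169=691
…
a_11=1:  p_11=1·18948+10979=29927,  q_11=1·1643+952=2595
a_12=5:  p_12=5·29927+18948=168583,  q_12=5·2595+1643=14618
…
a_14=1:  p_14=1·1210008+168583=1378591,  q_14=1·104921+14618=119539
a_15=1:  p_15=1·1378591+1210008=2588599,  q_15=1·119539+104921=224460
→ (2588599, 224460).  Check: 2588599²=6700844782801, 133·224460²=6700844782800, difference 1.
(2588599+224460√133)^2 = 13401689565601 + 1162073863080√133
(2588599+224460√133)^3 = 69383200415647777399 + 6016286479789825380√133
(2588599+224460√133)^4 = 359210566425477440164982401 + 31147506330593762303822160√133

2588599 224460
13401689565601 1162073863080
69383200415647777399 6016286479789825380
359210566425477440164982401 31147506330593762303822160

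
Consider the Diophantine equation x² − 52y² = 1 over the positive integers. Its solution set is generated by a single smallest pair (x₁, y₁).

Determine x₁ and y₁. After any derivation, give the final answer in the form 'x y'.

√52 = [7; 4,1,2,1,4,14, …], period ℓ=6 (even) → k=5
step 0: (7, 1)  from 7·(1,0) + (0,1)
step 1: (29, 4)  from 4·(7,1) + (1,0)
step 2: (36, 5)  from 1·(29,4) + (7,1)
…
step 4: (137, 19)  from 1·(101,14) + (36,5)
step 5: (649, 90)  from 4·(137,19) + (101,14)
fundamental: x₁=649, y₁=90  (since 421201 − 52·8100 = 1)

649 90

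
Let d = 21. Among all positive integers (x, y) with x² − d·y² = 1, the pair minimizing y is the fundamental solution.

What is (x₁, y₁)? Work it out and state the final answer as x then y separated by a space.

d=21: √d = [4; 1,1,2,1,1,8] (ℓ=6, even), read p_5/q_5
a_0=4:  p_0=4·1+0=4,  q_0=4·0+1=1
…
a_2=1:  p_2=1·5+4=9,  q_2=1·1+1=2
…
a_4=1:  p_4=1·23+9=32,  q_4=1·5+2=7
a_5=1:  p_5=1·32+23=55,  q_5=1·7+5=12
→ (55, 12).  Check: 55²=3025, 21·12²=3024, difference 1.

55 12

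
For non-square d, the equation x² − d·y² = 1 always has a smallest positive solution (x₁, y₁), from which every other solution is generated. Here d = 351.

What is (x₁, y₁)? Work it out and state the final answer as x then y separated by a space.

√351 → a₀=18, period (1,2,1,3,2,2,2,3,1,2,1,36); ℓ=12 even so k=11
a_0=18:  p_0=18·1+0=18,  q_0=18·0+1=1
a_1=1:  p_1=1·18+1=19,  q_1=1·1+0=1
a_2=2:  p_2=2·19+18=56,  q_2=2·1+1=3
a_3=1:  p_3=1·56+19=75,  q_3=1·3+1=4
a_4=3:  p_4=3·75+56=281,  q_4=3·4+3=15
…
a_7=2:  p_7=2·1555+637=3747,  q_7=2·83+34=200
…
a_9=1:  p_9=1·12796+3747=16543,  q_9=1·683+200=883
a_10=2:  p_10=2·16543+12796=45882,  q_10=2·883+683=2449
a_11=1:  p_11=1·45882+16543=62425,  q_11=1·2449+883=3332
(x₁, y₁) = (62425, 3332);  62425² − 351·3332² = 1 ✓

62425 3332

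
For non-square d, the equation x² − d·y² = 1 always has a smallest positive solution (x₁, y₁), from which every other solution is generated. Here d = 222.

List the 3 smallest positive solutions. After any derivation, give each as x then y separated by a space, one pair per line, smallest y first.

149 10
44401 2980
13231349 888030

√222 = [14; 1,8,1,28, …], period ℓ=4 (even) → k=3
step 0: (14, 1)  from 14·(1,0) + (0,1)
…
step 2: (134, 9)  from 8·(15,1) + (14,1)
step 3: (149, 10)  from 1·(134,9) + (15,1)
fundamental: x₁=149, y₁=10  (since 22201 − 222·100 = 1)
(149+10√222)^2 = 44401 + 2980√222
(149+10√222)^3 = 13231349 + 888030√222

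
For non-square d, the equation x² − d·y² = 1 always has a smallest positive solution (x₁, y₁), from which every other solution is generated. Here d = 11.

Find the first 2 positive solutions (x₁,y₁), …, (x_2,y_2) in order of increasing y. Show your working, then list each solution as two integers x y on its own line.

10 3
199 60

[3; 3,6] for √11; ℓ=2 ⇒ convergent index 1
k=0  a_k=3  p_k/q_k = 3/1
k=1  a_k=3  p_k/q_k = 10/3
(x₁, y₁) = (10, 3);  10² − 11·3² = 1 ✓
n=2: (10,3)∘(10,3) = (10·10+11·3·3, 10·3+3·10) = (199,60)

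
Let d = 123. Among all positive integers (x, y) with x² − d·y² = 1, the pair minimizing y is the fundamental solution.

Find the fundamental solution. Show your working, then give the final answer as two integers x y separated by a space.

√123 → a₀=11, period (11,22); ℓ=2 even so k=1
a_0=11:  p_0=11·1+0=11,  q_0=11·0+1=1
a_1=11:  p_1=11·11+1=122,  q_1=11·1+0=11
fundamental: x₁=122, y₁=11  (since 14884 − 123·121 = 1)

122 11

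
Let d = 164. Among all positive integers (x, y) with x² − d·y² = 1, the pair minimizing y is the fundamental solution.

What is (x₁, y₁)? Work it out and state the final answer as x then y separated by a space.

2049 160

d=164: √d = [12; 1,4,6,4,1,24] (ℓ=6, even), read p_5/q_5
i=0: a=12 ⇒ p=12, q=1
i=1: a=1 ⇒ p=13, q=1
…
i=3: a=6 ⇒ p=397, q=31
i=4: a=4 ⇒ p=1652, q=129
i=5: a=1 ⇒ p=2049, q=160
fundamental: x₁=2049, y₁=160  (since 4198401 − 164·25600 = 1)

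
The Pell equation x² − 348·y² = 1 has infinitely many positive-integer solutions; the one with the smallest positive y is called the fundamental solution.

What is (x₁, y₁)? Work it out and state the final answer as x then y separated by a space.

[18; 1,1,1,8,1,1,1,36] for √348; ℓ=8 ⇒ convergent index 7
a_0=18:  p_0=18·1+0=18,  q_0=18·0+1=1
a_1=1:  p_1=1·18+1=19,  q_1=1·1+0=1
…
a_4=8:  p_4=8·56+37=485,  q_4=8·3+2=26
…
a_6=1:  p_6=1·541+485=1026,  q_6=1·29+26=55
a_7=1:  p_7=1·1026+541=1567,  q_7=1·55+29=84
(x₁, y₁) = (1567, 84);  1567² − 348·84² = 1 ✓

1567 84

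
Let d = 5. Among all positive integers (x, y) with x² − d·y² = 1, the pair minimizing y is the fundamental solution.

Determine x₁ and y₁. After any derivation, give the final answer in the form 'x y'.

9 4

√5 → a₀=2, period (4); ℓ=1 odd so k=1
i=0: a=2 ⇒ p=2, q=1
i=1: a=4 ⇒ p=9, q=4
(x₁, y₁) = (9, 4);  9² − 5·4² = 1 ✓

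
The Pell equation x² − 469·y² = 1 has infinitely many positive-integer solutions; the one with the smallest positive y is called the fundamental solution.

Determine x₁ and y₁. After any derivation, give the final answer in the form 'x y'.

√469 → a₀=21, period (1,1,1,10,6,10,1,1,1,42); ℓ=10 even so k=9
step 0: (21, 1)  from 21·(1,0) + (0,1)
step 1: (22, 1)  from 1·(21,1) + (1,0)
step 2: (43, 2)  from 1·(22,1) + (21,1)
step 3: (65, 3)  from 1·(43,2) + (22,1)
step 4: (693, 32)  from 10·(65,3) + (43,2)
step 5: (4223, 195)  from 6·(693,32) + (65,3)
step 6: (42923, 1982)  from 10·(4223,195) + (693,32)
…
step 8: (90069, 4159)  from 1·(47146,2177) + (42923,1982)
step 9: (137215, 6336)  from 1·(90069,4159) + (47146,2177)
→ (137215, 6336).  Check: 137215²=18827956225, 469·6336²=18827956224, difference 1.

137215 6336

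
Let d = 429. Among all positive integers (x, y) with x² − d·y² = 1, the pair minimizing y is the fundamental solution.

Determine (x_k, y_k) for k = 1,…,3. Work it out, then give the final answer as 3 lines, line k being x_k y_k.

1524095 73584
4645731138049 224298012960
14161071197688057215 683702960124468816

d=429: √d = [20; 1,2,2,9,1,12,1,9,2,2,1,40] (ℓ=12, even), read p_11/q_11
k=0  a_k=20  p_k/q_k = 20/1
k=1  a_k=1  p_k/q_k = 21/1
k=2  a_k=2  p_k/q_k = 62/3
k=3  a_k=2  p_k/q_k = 145/7
…
k=5  a_k=1  p_k/q_k = 1512/73
…
k=7  a_k=1  p_k/q_k = 21023/1015
…
k=9  a_k=2  p_k/q_k = 438459/21169
k=10  a_k=2  p_k/q_k = 1085636/52415
k=11  a_k=1  p_k/q_k = 1524095/73584
fundamental: x₁=1524095, y₁=73584  (since 2322865569025 − 429·5414605056 = 1)
(1524095+73584√429)^2 = 4645731138049 + 224298012960√429
(1524095+73584√429)^3 = 14161071197688057215 + 683702960124468816√429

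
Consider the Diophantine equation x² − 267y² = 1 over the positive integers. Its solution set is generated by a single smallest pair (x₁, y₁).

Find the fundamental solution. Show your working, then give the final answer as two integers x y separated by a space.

2402 147

d=267: √d = [16; 2,1,15,1,2,32] (ℓ=6, even), read p_5/q_5
k=0  a_k=16  p_k/q_k = 16/1
…
k=3  a_k=15  p_k/q_k = 768/47
k=4  a_k=1  p_k/q_k = 817/50
k=5  a_k=2  p_k/q_k = 2402/147
(x₁, y₁) = (2402, 147);  2402² − 267·147² = 1 ✓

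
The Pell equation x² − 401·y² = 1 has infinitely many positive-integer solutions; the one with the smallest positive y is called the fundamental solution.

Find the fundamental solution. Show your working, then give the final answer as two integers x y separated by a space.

801 40

√401 = [20; 40, …], period ℓ=1 (odd) → k=1
i=0: a=20 ⇒ p=20, q=1
i=1: a=40 ⇒ p=801, q=40
→ (801, 40).  Check: 801²=641601, 401·40²=641600, difference 1.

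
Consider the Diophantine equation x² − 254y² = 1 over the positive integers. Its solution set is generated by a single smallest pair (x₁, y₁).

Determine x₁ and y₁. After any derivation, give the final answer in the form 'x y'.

√254 → a₀=15, period (1,14,1,30); ℓ=4 even so k=3
step 0: (15, 1)  from 15·(1,0) + (0,1)
…
step 2: (239, 15)  from 14·(16,1) + (15,1)
step 3: (255, 16)  from 1·(239,15) + (16,1)
(x₁, y₁) = (255, 16);  255² − 254·16² = 1 ✓

255 16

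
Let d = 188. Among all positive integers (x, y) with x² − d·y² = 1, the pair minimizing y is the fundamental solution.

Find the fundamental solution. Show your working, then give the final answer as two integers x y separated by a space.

[13; 1,2,2,6,2,2,1,26] for √188; ℓ=8 ⇒ convergent index 7
i=0: a=13 ⇒ p=13, q=1
i=1: a=1 ⇒ p=14, q=1
i=2: a=2 ⇒ p=41, q=3
…
i=4: a=6 ⇒ p=617, q=45
i=5: a=2 ⇒ p=1330, q=97
i=6: a=2 ⇒ p=3277, q=239
i=7: a=1 ⇒ p=4607, q=336
fundamental: x₁=4607, y₁=336  (since 21224449 − 188·112896 = 1)

4607 336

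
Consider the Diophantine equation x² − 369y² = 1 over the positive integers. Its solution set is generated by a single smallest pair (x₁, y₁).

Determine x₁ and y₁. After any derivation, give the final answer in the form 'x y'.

8396801 437120

[19; 4,1,3,2,7,4,7,2,3,1,4,38] for √369; ℓ=12 ⇒ convergent index 11
k=0  a_k=19  p_k/q_k = 19/1
…
k=3  a_k=3  p_k/q_k = 365/19
k=4  a_k=2  p_k/q_k = 826/43
k=5  a_k=7  p_k/q_k = 6147/320
k=6  a_k=4  p_k/q_k = 25414/1323
…
k=8  a_k=2  p_k/q_k = 393504/20485
k=9  a_k=3  p_k/q_k = 1364557/71036
k=10  a_k=1  p_k/q_k = 1758061/91521
k=11  a_k=4  p_k/q_k = 8396801/437120
fundamental: x₁=8396801, y₁=437120  (since 70506267033601 − 369·191073894400 = 1)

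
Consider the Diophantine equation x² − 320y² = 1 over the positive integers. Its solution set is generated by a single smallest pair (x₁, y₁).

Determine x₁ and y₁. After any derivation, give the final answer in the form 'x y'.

161 9

√320 → a₀=17, period (1,7,1,34); ℓ=4 even so k=3
step 0: (17, 1)  from 17·(1,0) + (0,1)
…
step 2: (143, 8)  from 7·(18,1) + (17,1)
step 3: (161, 9)  from 1·(143,8) + (18,1)
fundamental: x₁=161, y₁=9  (since 25921 − 320·81 = 1)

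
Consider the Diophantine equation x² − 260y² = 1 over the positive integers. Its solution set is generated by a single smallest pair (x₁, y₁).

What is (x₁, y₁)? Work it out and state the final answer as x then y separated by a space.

129 8

d=260: √d = [16; 8,32] (ℓ=2, even), read p_1/q_1
step 0: (16, 1)  from 16·(1,0) + (0,1)
step 1: (129, 8)  from 8·(16,1) + (1,0)
→ (129, 8).  Check: 129²=16641, 260·8²=16640, difference 1.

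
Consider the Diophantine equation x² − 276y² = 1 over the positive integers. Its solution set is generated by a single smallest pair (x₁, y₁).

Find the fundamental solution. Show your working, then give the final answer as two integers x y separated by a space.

7775 468

√276 = [16; 1,1,1,1,2,2,2,1,1,1,1,32, …], period ℓ=12 (even) → k=11
step 0: (16, 1)  from 16·(1,0) + (0,1)
step 1: (17, 1)  from 1·(16,1) + (1,0)
step 2: (33, 2)  from 1·(17,1) + (16,1)
step 3: (50, 3)  from 1·(33,2) + (17,1)
step 4: (83, 5)  from 1·(50,3) + (33,2)
…
step 6: (515, 31)  from 2·(216,13) + (83,5)
…
step 8: (1761, 106)  from 1·(1246,75) + (515,31)
step 9: (3007, 181)  from 1·(1761,106) + (1246,75)
step 10: (4768, 287)  from 1·(3007,181) + (1761,106)
step 11: (7775, 468)  from 1·(4768,287) + (3007,181)
→ (7775, 468).  Check: 7775²=60450625, 276·468²=60450624, difference 1.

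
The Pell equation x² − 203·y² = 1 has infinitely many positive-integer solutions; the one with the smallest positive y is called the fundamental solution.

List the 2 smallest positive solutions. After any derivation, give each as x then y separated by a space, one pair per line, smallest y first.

[14; 4,28] for √203; ℓ=2 ⇒ convergent index 1
k=0  a_k=14  p_k/q_k = 14/1
k=1  a_k=4  p_k/q_k = 57/4
(x₁, y₁) = (57, 4);  57² − 203·4² = 1 ✓
(57+4√203)^2 = 6497 + 456√203

57 4
6497 456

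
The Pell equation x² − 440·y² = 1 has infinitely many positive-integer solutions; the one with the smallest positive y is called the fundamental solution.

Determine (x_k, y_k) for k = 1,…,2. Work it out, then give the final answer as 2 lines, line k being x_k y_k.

21 1
881 42

√440 = [20; 1,40, …], period ℓ=2 (even) → k=1
k=0  a_k=20  p_k/q_k = 20/1
k=1  a_k=1  p_k/q_k = 21/1
→ (21, 1).  Check: 21²=441, 440·1²=440, difference 1.
k=2:  x_2 = 21·21+440·1·1 = 881,  y_2 = 21·1+1·21 = 42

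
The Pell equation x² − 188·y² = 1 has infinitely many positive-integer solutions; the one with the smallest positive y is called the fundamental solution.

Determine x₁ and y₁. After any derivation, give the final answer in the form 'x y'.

4607 336

[13; 1,2,2,6,2,2,1,26] for √188; ℓ=8 ⇒ convergent index 7
a_0=13:  p_0=13·1+0=13,  q_0=13·0+1=1
a_1=1:  p_1=1·13+1=14,  q_1=1·1+0=1
a_2=2:  p_2=2·14+13=41,  q_2=2·1+1=3
a_3=2:  p_3=2·41+14=96,  q_3=2·3+1=7
a_4=6:  p_4=6·96+41=617,  q_4=6·7+3=45
…
a_6=2:  p_6=2·1330+617=3277,  q_6=2·97+45=239
a_7=1:  p_7=1·3277+1330=4607,  q_7=1·239+97=336
(x₁, y₁) = (4607, 336);  4607² − 188·336² = 1 ✓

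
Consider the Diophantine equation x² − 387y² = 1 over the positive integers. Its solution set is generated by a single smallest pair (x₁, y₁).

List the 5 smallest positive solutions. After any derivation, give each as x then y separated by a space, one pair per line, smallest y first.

d=387: √d = [19; 1,2,19,2,1,38] (ℓ=6, even), read p_5/q_5
step 0: (19, 1)  from 19·(1,0) + (0,1)
…
step 2: (59, 3)  from 2·(20,1) + (19,1)
step 3: (1141, 58)  from 19·(59,3) + (20,1)
step 4: (2341, 119)  from 2·(1141,58) + (59,3)
step 5: (3482, 177)  from 1·(2341,119) + (1141,58)
→ (3482, 177).  Check: 3482²=12124324, 387·177²=12124323, difference 1.
(x_2, y_2) = (3482·3482 + 387·177·177, 3482·177 + 177·3482) = (24248647, 1232628)
(x_3, y_3) = (3482·24248647 + 387·177·1232628, 3482·1232628 + 177·24248647) = (168867574226, 8584021215)
(x_4, y_4) = (3482·168867574226 + 387·177·8584021215, 3482·8584021215 + 177·168867574226) = (1175993762661217, 59779122508632)
(x_5, y_5) = (3482·1175993762661217 + 387·177·59779122508632, 3482·59779122508632 + 177·1175993762661217) = (8189620394305140962, 416301800566092033)

3482 177
24248647 1232628
168867574226 8584021215
1175993762661217 59779122508632
8189620394305140962 416301800566092033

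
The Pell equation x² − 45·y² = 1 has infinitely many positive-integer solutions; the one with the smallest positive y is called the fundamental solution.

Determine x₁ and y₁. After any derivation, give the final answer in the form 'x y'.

161 24

[6; 1,2,2,2,1,12] for √45; ℓ=6 ⇒ convergent index 5
k=0  a_k=6  p_k/q_k = 6/1
…
k=2  a_k=2  p_k/q_k = 20/3
k=3  a_k=2  p_k/q_k = 47/7
k=4  a_k=2  p_k/q_k = 114/17
k=5  a_k=1  p_k/q_k = 161/24
fundamental: x₁=161, y₁=24  (since 25921 − 45·576 = 1)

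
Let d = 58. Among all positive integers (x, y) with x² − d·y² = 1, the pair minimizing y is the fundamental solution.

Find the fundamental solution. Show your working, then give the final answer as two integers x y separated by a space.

√58 = [7; 1,1,1,1,1,1,14, …], period ℓ=7 (odd) → k=13
a_0=7:  p_0=7·1+0=7,  q_0=7·0+1=1
…
a_3=1:  p_3=1·15+8=23,  q_3=1·2+1=3
…
a_5=1:  p_5=1·38+23=61,  q_5=1·5+3=8
…
a_9=1:  p_9=1·1546+1447=2993,  q_9=1·203+190=393
a_10=1:  p_10=1·2993+1546=4539,  q_10=1·393+203=596
…
a_12=1:  p_12=1·7532+4539=12071,  q_12=1·989+596=1585
a_13=1:  p_13=1·12071+7532=19603,  q_13=1·1585+989=2574
(x₁, y₁) = (19603, 2574);  19603² − 58·2574² = 1 ✓

19603 2574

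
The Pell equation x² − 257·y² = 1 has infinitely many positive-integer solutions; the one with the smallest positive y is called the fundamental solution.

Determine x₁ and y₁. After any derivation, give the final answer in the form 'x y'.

√257 → a₀=16, period (32); ℓ=1 odd so k=1
a_0=16:  p_0=16·1+0=16,  q_0=16·0+1=1
a_1=32:  p_1=32·16+1=513,  q_1=32·1+0=32
fundamental: x₁=513, y₁=32  (since 263169 − 257·1024 = 1)

513 32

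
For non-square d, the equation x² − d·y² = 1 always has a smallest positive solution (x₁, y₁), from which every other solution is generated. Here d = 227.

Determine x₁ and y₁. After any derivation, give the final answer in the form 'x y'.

226 15

√227 = [15; 15,30, …], period ℓ=2 (even) → k=1
step 0: (15, 1)  from 15·(1,0) + (0,1)
step 1: (226, 15)  from 15·(15,1) + (1,0)
(x₁, y₁) = (226, 15);  226² − 227·15² = 1 ✓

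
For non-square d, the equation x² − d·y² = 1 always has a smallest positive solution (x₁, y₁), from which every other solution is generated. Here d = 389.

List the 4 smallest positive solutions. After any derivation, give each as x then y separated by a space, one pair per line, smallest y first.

3287049 166660
21609382256801 1095639172680
142062196675667653449 7202839293837075980
933930803041091759821507201 47352171395934637886793360

√389 → a₀=19, period (1,2,1,1,1,1,2,1,38); ℓ=9 odd so k=17
i=0: a=19 ⇒ p=19, q=1
…
i=3: a=1 ⇒ p=79, q=4
i=4: a=1 ⇒ p=138, q=7
…
i=6: a=1 ⇒ p=355, q=18
…
i=11: a=2 ⇒ p=151493, q=7681
i=12: a=1 ⇒ p=202418, q=10263
i=13: a=1 ⇒ p=353911, q=17944
i=14: a=1 ⇒ p=556329, q=28207
i=15: a=1 ⇒ p=910240, q=46151
i=16: a=2 ⇒ p=2376809, q=120509
i=17: a=1 ⇒ p=3287049, q=166660
→ (3287049, 166660).  Check: 3287049²=10804691128401, 389·166660²=10804691128400, difference 1.
n=2: (3287049,166660)∘(3287049,166660) = (3287049·3287049+389·166660·166660, 3287049·166660+166660·3287049) = (21609382256801,1095639172680)
n=3: (21609382256801,1095639172680)∘(3287049,166660) = (3287049·21609382256801+389·166660·1095639172680, 3287049·1095639172680+166660·21609382256801) = (142062196675667653449,7202839293837075980)
n=4: (142062196675667653449,7202839293837075980)∘(3287049,166660) = (3287049·142062196675667653449+389·166660·7202839293837075980, 3287049·7202839293837075980+166660·142062196675667653449) = (933930803041091759821507201,47352171395934637886793360)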